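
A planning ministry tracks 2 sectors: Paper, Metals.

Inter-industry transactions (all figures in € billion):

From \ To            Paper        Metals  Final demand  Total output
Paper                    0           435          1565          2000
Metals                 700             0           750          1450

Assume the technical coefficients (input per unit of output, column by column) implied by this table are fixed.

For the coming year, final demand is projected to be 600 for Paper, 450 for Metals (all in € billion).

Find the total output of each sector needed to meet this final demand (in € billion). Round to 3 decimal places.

x_P = 821.229, x_M = 737.430

Technical coefficients a_ij = z_ij / X_j:
  a_PP = 0/2000 = 0.00, a_MP = 700/2000 = 0.35
  a_PM = 435/1450 = 0.30, a_MM = 0/1450 = 0.00
I − A =
  [   1.00    -0.30]
  [  -0.35     1.00]
det(I−A) = (1.00)(1.00) − (-0.30)(-0.35) = 0.8950
adj(I−A) = [[1.00, 0.30], [0.35, 1.00]]
(I − A)⁻¹ = adj(I−A) / det(I−A) ≈
  [   1.1173     0.3352]
  [   0.3911     1.1173]
x = (I − A)⁻¹ d = adj(I−A)·d / det(I−A), with det(I−A) = 0.8950:
  x_P = (1.00·600 + 0.30·450) / 0.8950 = 735.00 / 0.8950 ≈ 821.229
  x_M = (0.35·600 + 1.00·450) / 0.8950 = 660.00 / 0.8950 ≈ 737.430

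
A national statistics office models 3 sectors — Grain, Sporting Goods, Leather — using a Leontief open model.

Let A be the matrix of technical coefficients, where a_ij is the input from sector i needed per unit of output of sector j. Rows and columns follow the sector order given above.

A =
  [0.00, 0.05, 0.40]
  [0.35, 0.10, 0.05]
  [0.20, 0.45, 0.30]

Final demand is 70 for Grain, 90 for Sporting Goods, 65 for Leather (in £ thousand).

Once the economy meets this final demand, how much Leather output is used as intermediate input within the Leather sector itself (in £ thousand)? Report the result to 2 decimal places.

I − A =
  [   1.00    -0.05    -0.40]
  [  -0.35     0.90    -0.05]
  [  -0.20    -0.45     0.70]
Cofactors of I−A, C_ij = (−1)^(i+j)·(minor ij) (rows/columns in the sector order above):
  C_11 = (0.90)(0.70) − (-0.05)(-0.45) = 0.6075
  C_12 = −[(-0.35)(0.70) − (-0.05)(-0.20)] = 0.2550
  C_13 = (-0.35)(-0.45) − (0.90)(-0.20) = 0.3375
  C_21 = −[(-0.05)(0.70) − (-0.40)(-0.45)] = 0.2150
  C_22 = (1.00)(0.70) − (-0.40)(-0.20) = 0.6200
  C_23 = −[(1.00)(-0.45) − (-0.05)(-0.20)] = 0.4600
  C_31 = (-0.05)(-0.05) − (-0.40)(0.90) = 0.3625
  C_32 = −[(1.00)(-0.05) − (-0.40)(-0.35)] = 0.1900
  C_33 = (1.00)(0.90) − (-0.05)(-0.35) = 0.8825
det(I−A) = Σ_j (I−A)_1j·C_1j = (1.00)(0.6075) + (-0.05)(0.2550) + (-0.40)(0.3375) = 0.45975
adj(I−A) = Cᵀ =
  [ 0.6075   0.2150   0.3625]
  [ 0.2550   0.6200   0.1900]
  [ 0.3375   0.4600   0.8825]
(I − A)⁻¹ = adj(I−A) / det(I−A) ≈
  [   1.3214     0.4676     0.7885]
  [   0.5546     1.3486     0.4133]
  [   0.7341     1.0005     1.9195]
First solve x = (I − A)⁻¹ d = adj(I−A)·d / det(I−A); in particular x_3 = (0.3375·70 + 0.4600·90 + 0.8825·65) / 0.45975 = 122.3875 / 0.45975 ≈ 266.2045.
Intermediate flow from 3 to 3: z_33 = a_33 · x_3 = 0.30 × 122.3875 / 0.45975 = 36.71625 / 0.45975 ≈ 79.86.

z_33 = 79.86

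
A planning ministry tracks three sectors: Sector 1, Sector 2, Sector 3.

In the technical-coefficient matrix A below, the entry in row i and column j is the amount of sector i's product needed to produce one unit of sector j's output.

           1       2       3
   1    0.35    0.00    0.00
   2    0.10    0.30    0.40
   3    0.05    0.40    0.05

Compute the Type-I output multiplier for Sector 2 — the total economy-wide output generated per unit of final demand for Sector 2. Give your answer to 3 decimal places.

m_2 = 2.673

I − A =
  [   0.65     0.00     0.00]
  [  -0.10     0.70    -0.40]
  [  -0.05    -0.40     0.95]
Cofactors of I−A, C_ij = (−1)^(i+j)·(minor ij) (rows/columns in the sector order above):
  C_11 = (0.70)(0.95) − (-0.40)(-0.40) = 0.5050
  C_12 = −[(-0.10)(0.95) − (-0.40)(-0.05)] = 0.1150
  C_13 = (-0.10)(-0.40) − (0.70)(-0.05) = 0.0750
  C_21 = −[(0.00)(0.95) − (0.00)(-0.40)] = 0.0000
  C_22 = (0.65)(0.95) − (0.00)(-0.05) = 0.6175
  C_23 = −[(0.65)(-0.40) − (0.00)(-0.05)] = 0.2600
  C_31 = (0.00)(-0.40) − (0.00)(0.70) = 0.0000
  C_32 = −[(0.65)(-0.40) − (0.00)(-0.10)] = 0.2600
  C_33 = (0.65)(0.70) − (0.00)(-0.10) = 0.4550
det(I−A) = Σ_j (I−A)_1j·C_1j = (0.65)(0.5050) + (0.00)(0.1150) + (0.00)(0.0750) = 0.32825
adj(I−A) = Cᵀ =
  [ 0.5050   0.0000   0.0000]
  [ 0.1150   0.6175   0.2600]
  [ 0.0750   0.2600   0.4550]
(I − A)⁻¹ = adj(I−A) / det(I−A) ≈
  [   1.5385     0.0000     0.0000]
  [   0.3503     1.8812     0.7921]
  [   0.2285     0.7921     1.3861]
The output multiplier for sector j is the column-j sum of the Leontief inverse (I − A)⁻¹ = adj(I−A) / det(I−A).
Column 2 of adj(I−A): (0.0000, 0.6175, 0.2600); det(I−A) = 0.32825.
m_2 = (0.0000 + 0.6175 + 0.2600) / 0.32825 = 0.8775 / 0.32825 ≈ 2.673.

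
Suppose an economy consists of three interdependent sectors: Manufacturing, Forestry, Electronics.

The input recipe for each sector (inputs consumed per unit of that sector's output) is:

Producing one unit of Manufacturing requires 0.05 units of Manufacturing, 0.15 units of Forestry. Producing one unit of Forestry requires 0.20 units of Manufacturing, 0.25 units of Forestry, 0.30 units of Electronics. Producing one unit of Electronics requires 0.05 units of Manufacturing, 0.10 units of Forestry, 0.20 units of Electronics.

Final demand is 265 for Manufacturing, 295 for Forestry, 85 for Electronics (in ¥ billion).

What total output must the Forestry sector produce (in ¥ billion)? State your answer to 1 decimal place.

I − A =
  [   0.95    -0.20    -0.05]
  [  -0.15     0.75    -0.10]
  [   0.00    -0.30     0.80]
Cofactors of I−A, C_ij = (−1)^(i+j)·(minor ij) (rows/columns in the sector order above):
  C_11 = (0.75)(0.80) − (-0.10)(-0.30) = 0.5700
  C_12 = −[(-0.15)(0.80) − (-0.10)(0.00)] = 0.1200
  C_13 = (-0.15)(-0.30) − (0.75)(0.00) = 0.0450
  C_21 = −[(-0.20)(0.80) − (-0.05)(-0.30)] = 0.1750
  C_22 = (0.95)(0.80) − (-0.05)(0.00) = 0.7600
  C_23 = −[(0.95)(-0.30) − (-0.20)(0.00)] = 0.2850
  C_31 = (-0.20)(-0.10) − (-0.05)(0.75) = 0.0575
  C_32 = −[(0.95)(-0.10) − (-0.05)(-0.15)] = 0.1025
  C_33 = (0.95)(0.75) − (-0.20)(-0.15) = 0.6825
det(I−A) = Σ_j (I−A)_1j·C_1j = (0.95)(0.5700) + (-0.20)(0.1200) + (-0.05)(0.0450) = 0.51525
adj(I−A) = Cᵀ =
  [ 0.5700   0.1750   0.0575]
  [ 0.1200   0.7600   0.1025]
  [ 0.0450   0.2850   0.6825]
(I − A)⁻¹ = adj(I−A) / det(I−A) ≈
  [   1.1063     0.3396     0.1116]
  [   0.2329     1.4750     0.1989]
  [   0.0873     0.5531     1.3246]
x = (I − A)⁻¹ d = adj(I−A)·d / det(I−A), with det(I−A) = 0.51525:
  x_M = (0.5700·265 + 0.1750·295 + 0.0575·85) / 0.51525 = 207.5625 / 0.51525 ≈ 402.8
  x_F = (0.1200·265 + 0.7600·295 + 0.1025·85) / 0.51525 = 264.7125 / 0.51525 ≈ 513.8
  x_E = (0.0450·265 + 0.2850·295 + 0.6825·85) / 0.51525 = 154.0125 / 0.51525 ≈ 298.9

x_F = 513.8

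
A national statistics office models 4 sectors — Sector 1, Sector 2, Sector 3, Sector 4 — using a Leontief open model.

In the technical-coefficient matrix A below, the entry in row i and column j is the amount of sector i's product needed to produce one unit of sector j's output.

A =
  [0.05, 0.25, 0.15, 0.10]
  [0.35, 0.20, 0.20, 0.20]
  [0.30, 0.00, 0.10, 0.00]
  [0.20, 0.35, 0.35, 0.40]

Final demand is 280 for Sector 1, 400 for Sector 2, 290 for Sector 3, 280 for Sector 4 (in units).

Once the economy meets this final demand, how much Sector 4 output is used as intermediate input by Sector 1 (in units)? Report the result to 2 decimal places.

z_41 = 216.63

I − A =
  [   0.95    -0.25    -0.15    -0.10]
  [  -0.35     0.80    -0.20    -0.20]
  [  -0.30     0.00     0.90     0.00]
  [  -0.20    -0.35    -0.35     0.60]
Compute the cofactors C_ij = (−1)^(i+j)·(3×3 minor ij) of I−A; the adjugate is their transpose:
adj(I−A) = Cᵀ =
  [ 0.36900   0.16650   0.14400   0.11700]
  [ 0.28200   0.45750   0.22625   0.19950]
  [ 0.12300   0.05550   0.29875   0.03900]
  [ 0.35925   0.35475   0.35425   0.55425]
det(I−A) = Σ_j (I−A)_1j·C_1j = (0.95)(0.36900) + (-0.25)(0.28200) + (-0.15)(0.12300) + (-0.10)(0.35925) = 0.225675
(I − A)⁻¹ = adj(I−A) / det(I−A) ≈
  [   1.6351     0.7378     0.6381     0.5184]
  [   1.2496     2.0273     1.0025     0.8840]
  [   0.5450     0.2459     1.3238     0.1728]
  [   1.5919     1.5720     1.5697     2.4560]
First solve x = (I − A)⁻¹ d = adj(I−A)·d / det(I−A); in particular x_1 = (0.36900·280 + 0.16650·400 + 0.14400·290 + 0.11700·280) / 0.225675 = 244.44 / 0.225675 ≈ 1083.1505.
Intermediate flow from 4 to 1: z_41 = a_41 · x_1 = 0.20 × 244.44 / 0.225675 = 48.888 / 0.225675 ≈ 216.63.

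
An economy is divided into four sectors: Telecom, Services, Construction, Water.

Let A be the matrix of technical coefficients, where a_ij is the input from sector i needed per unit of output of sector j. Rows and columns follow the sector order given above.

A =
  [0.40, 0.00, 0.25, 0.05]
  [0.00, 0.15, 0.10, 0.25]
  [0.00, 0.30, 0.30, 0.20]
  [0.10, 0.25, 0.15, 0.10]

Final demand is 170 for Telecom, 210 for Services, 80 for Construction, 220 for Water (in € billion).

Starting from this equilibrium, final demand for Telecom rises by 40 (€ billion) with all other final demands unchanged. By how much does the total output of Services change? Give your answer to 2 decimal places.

I − A =
  [   0.60     0.00    -0.25    -0.05]
  [   0.00     0.85    -0.10    -0.25]
  [   0.00    -0.30     0.70    -0.20]
  [  -0.10    -0.25    -0.15     0.90]
Compute the cofactors C_ij = (−1)^(i+j)·(3×3 minor ij) of I−A; the adjugate is their transpose:
adj(I−A) = Cᵀ =
  [ 0.42300   0.09100   0.18325   0.08950]
  [ 0.01950   0.35150   0.08225   0.11700]
  [ 0.02450   0.19050   0.41725   0.14700]
  [ 0.05650   0.13950   0.11275   0.33900]
det(I−A) = Σ_j (I−A)_1j·C_1j = (0.60)(0.42300) + (0.00)(0.01950) + (-0.25)(0.02450) + (-0.05)(0.05650) = 0.24485
(I − A)⁻¹ = adj(I−A) / det(I−A) ≈
  [   1.7276     0.3717     0.7484     0.3655]
  [   0.0796     1.4356     0.3359     0.4778]
  [   0.1001     0.7780     1.7041     0.6004]
  [   0.2308     0.5697     0.4605     1.3845]
Δx = (I − A)⁻¹ Δd with Δd having +40 in the Telecom component and 0 elsewhere.
So Δx_S = L_ST · (+40), where L_ST = adj(I−A)_ST / det(I−A) = 0.01950 / 0.24485.
Δx_S = 0.01950 × (+40) / 0.24485 = 0.78 / 0.24485 ≈ 3.19.

Δx_S = 3.19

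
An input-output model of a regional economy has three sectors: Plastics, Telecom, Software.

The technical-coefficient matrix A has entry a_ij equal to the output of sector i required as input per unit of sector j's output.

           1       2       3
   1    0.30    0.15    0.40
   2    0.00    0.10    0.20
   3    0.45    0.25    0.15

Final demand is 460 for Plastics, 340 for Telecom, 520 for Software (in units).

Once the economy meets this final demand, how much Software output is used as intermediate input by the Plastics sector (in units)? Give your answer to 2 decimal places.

z_31 = 843.30

I − A =
  [   0.70    -0.15    -0.40]
  [   0.00     0.90    -0.20]
  [  -0.45    -0.25     0.85]
Cofactors of I−A, C_ij = (−1)^(i+j)·(minor ij) (rows/columns in the sector order above):
  C_11 = (0.90)(0.85) − (-0.20)(-0.25) = 0.7150
  C_12 = −[(0.00)(0.85) − (-0.20)(-0.45)] = 0.0900
  C_13 = (0.00)(-0.25) − (0.90)(-0.45) = 0.4050
  C_21 = −[(-0.15)(0.85) − (-0.40)(-0.25)] = 0.2275
  C_22 = (0.70)(0.85) − (-0.40)(-0.45) = 0.4150
  C_23 = −[(0.70)(-0.25) − (-0.15)(-0.45)] = 0.2425
  C_31 = (-0.15)(-0.20) − (-0.40)(0.90) = 0.3900
  C_32 = −[(0.70)(-0.20) − (-0.40)(0.00)] = 0.1400
  C_33 = (0.70)(0.90) − (-0.15)(0.00) = 0.6300
det(I−A) = Σ_j (I−A)_1j·C_1j = (0.70)(0.7150) + (-0.15)(0.0900) + (-0.40)(0.4050) = 0.3250
adj(I−A) = Cᵀ =
  [ 0.7150   0.2275   0.3900]
  [ 0.0900   0.4150   0.1400]
  [ 0.4050   0.2425   0.6300]
(I − A)⁻¹ = adj(I−A) / det(I−A) ≈
  [   2.2000     0.7000     1.2000]
  [   0.2769     1.2769     0.4308]
  [   1.2462     0.7462     1.9385]
First solve x = (I − A)⁻¹ d = adj(I−A)·d / det(I−A); in particular x_1 = (0.7150·460 + 0.2275·340 + 0.3900·520) / 0.3250 = 609.05 / 0.3250 = 1874.0000.
Intermediate flow from 3 to 1: z_31 = a_31 · x_1 = 0.45 × 609.05 / 0.3250 = 274.0725 / 0.3250 = 843.30.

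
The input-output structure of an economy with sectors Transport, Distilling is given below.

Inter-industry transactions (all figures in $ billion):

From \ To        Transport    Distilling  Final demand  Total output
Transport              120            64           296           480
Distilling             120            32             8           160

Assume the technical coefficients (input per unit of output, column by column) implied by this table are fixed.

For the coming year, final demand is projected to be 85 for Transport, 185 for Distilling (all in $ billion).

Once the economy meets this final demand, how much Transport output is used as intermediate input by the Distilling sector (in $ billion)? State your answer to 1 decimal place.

Technical coefficients a_ij = z_ij / X_j:
  a_TT = 120/480 = 0.25, a_DT = 120/480 = 0.25
  a_TD = 64/160 = 0.40, a_DD = 32/160 = 0.20
I − A =
  [   0.75    -0.40]
  [  -0.25     0.80]
det(I−A) = (0.75)(0.80) − (-0.40)(-0.25) = 0.5000
adj(I−A) = [[0.80, 0.40], [0.25, 0.75]]
(I − A)⁻¹ = adj(I−A) / det(I−A) ≈
  [   1.6000     0.8000]
  [   0.5000     1.5000]
First solve x = (I − A)⁻¹ d = adj(I−A)·d / det(I−A); in particular x_D = (0.25·85 + 0.75·185) / 0.5000 = 160.00 / 0.5000 = 320.000.
Intermediate flow from T to D: z_TD = a_TD · x_D = 0.40 × 160.00 / 0.5000 = 64.00 / 0.5000 = 128.0.

z_TD = 128.0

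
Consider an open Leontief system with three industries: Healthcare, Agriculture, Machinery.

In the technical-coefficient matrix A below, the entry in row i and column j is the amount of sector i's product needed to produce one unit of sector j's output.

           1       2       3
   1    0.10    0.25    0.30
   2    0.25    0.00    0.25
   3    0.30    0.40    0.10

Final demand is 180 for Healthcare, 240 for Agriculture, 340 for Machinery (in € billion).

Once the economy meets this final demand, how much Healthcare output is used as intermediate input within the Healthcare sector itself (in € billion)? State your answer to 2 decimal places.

z_11 = 66.68

I − A =
  [   0.90    -0.25    -0.30]
  [  -0.25     1.00    -0.25]
  [  -0.30    -0.40     0.90]
Cofactors of I−A, C_ij = (−1)^(i+j)·(minor ij) (rows/columns in the sector order above):
  C_11 = (1.00)(0.90) − (-0.25)(-0.40) = 0.8000
  C_12 = −[(-0.25)(0.90) − (-0.25)(-0.30)] = 0.3000
  C_13 = (-0.25)(-0.40) − (1.00)(-0.30) = 0.4000
  C_21 = −[(-0.25)(0.90) − (-0.30)(-0.40)] = 0.3450
  C_22 = (0.90)(0.90) − (-0.30)(-0.30) = 0.7200
  C_23 = −[(0.90)(-0.40) − (-0.25)(-0.30)] = 0.4350
  C_31 = (-0.25)(-0.25) − (-0.30)(1.00) = 0.3625
  C_32 = −[(0.90)(-0.25) − (-0.30)(-0.25)] = 0.3000
  C_33 = (0.90)(1.00) − (-0.25)(-0.25) = 0.8375
det(I−A) = Σ_j (I−A)_1j·C_1j = (0.90)(0.8000) + (-0.25)(0.3000) + (-0.30)(0.4000) = 0.5250
adj(I−A) = Cᵀ =
  [ 0.8000   0.3450   0.3625]
  [ 0.3000   0.7200   0.3000]
  [ 0.4000   0.4350   0.8375]
(I − A)⁻¹ = adj(I−A) / det(I−A) ≈
  [   1.5238     0.6571     0.6905]
  [   0.5714     1.3714     0.5714]
  [   0.7619     0.8286     1.5952]
First solve x = (I − A)⁻¹ d = adj(I−A)·d / det(I−A); in particular x_1 = (0.8000·180 + 0.3450·240 + 0.3625·340) / 0.5250 = 350.05 / 0.5250 ≈ 666.7619.
Intermediate flow from 1 to 1: z_11 = a_11 · x_1 = 0.10 × 350.05 / 0.5250 = 35.005 / 0.5250 ≈ 66.68.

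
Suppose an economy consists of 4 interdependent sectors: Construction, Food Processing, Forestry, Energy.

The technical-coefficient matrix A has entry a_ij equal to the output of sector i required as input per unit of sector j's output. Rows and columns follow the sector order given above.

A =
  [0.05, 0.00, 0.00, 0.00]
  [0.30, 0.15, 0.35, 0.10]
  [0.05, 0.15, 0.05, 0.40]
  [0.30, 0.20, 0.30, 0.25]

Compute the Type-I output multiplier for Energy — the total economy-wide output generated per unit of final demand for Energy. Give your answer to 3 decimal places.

I − A =
  [   0.95     0.00     0.00     0.00]
  [  -0.30     0.85    -0.35    -0.10]
  [  -0.05    -0.15     0.95    -0.40]
  [  -0.30    -0.20    -0.30     0.75]
Compute the cofactors C_ij = (−1)^(i+j)·(3×3 minor ij) of I−A; the adjugate is their transpose:
adj(I−A) = Cᵀ =
  [ 0.412750   0.000000   0.000000   0.000000]
  [ 0.262875   0.562875   0.277875   0.223250]
  [ 0.195125   0.182875   0.586625   0.337250]
  [ 0.313250   0.223250   0.308750   0.717250]
det(I−A) = Σ_j (I−A)_1j·C_1j = (0.95)(0.412750) + (0.00)(0.262875) + (0.00)(0.195125) + (0.00)(0.313250) = 0.3921125
(I − A)⁻¹ = adj(I−A) / det(I−A) ≈
  [   1.0526     0.0000     0.0000     0.0000]
  [   0.6704     1.4355     0.7087     0.5694]
  [   0.4976     0.4664     1.4961     0.8601]
  [   0.7989     0.5694     0.7874     1.8292]
The output multiplier for sector j is the column-j sum of the Leontief inverse (I − A)⁻¹ = adj(I−A) / det(I−A).
Column 4 of adj(I−A): (0.000000, 0.223250, 0.337250, 0.717250); det(I−A) = 0.3921125.
m_4 = (0.000000 + 0.223250 + 0.337250 + 0.717250) / 0.3921125 = 1.27775 / 0.3921125 ≈ 3.259.

m_4 = 3.259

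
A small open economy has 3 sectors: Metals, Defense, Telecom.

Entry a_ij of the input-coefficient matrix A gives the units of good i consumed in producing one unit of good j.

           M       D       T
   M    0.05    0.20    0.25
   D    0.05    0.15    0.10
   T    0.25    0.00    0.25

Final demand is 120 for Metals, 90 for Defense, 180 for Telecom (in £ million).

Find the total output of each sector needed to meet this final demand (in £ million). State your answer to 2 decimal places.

I − A =
  [   0.95    -0.20    -0.25]
  [  -0.05     0.85    -0.10]
  [  -0.25     0.00     0.75]
Cofactors of I−A, C_ij = (−1)^(i+j)·(minor ij) (rows/columns in the sector order above):
  C_11 = (0.85)(0.75) − (-0.10)(0.00) = 0.6375
  C_12 = −[(-0.05)(0.75) − (-0.10)(-0.25)] = 0.0625
  C_13 = (-0.05)(0.00) − (0.85)(-0.25) = 0.2125
  C_21 = −[(-0.20)(0.75) − (-0.25)(0.00)] = 0.1500
  C_22 = (0.95)(0.75) − (-0.25)(-0.25) = 0.6500
  C_23 = −[(0.95)(0.00) − (-0.20)(-0.25)] = 0.0500
  C_31 = (-0.20)(-0.10) − (-0.25)(0.85) = 0.2325
  C_32 = −[(0.95)(-0.10) − (-0.25)(-0.05)] = 0.1075
  C_33 = (0.95)(0.85) − (-0.20)(-0.05) = 0.7975
det(I−A) = Σ_j (I−A)_1j·C_1j = (0.95)(0.6375) + (-0.20)(0.0625) + (-0.25)(0.2125) = 0.5400
adj(I−A) = Cᵀ =
  [ 0.6375   0.1500   0.2325]
  [ 0.0625   0.6500   0.1075]
  [ 0.2125   0.0500   0.7975]
(I − A)⁻¹ = adj(I−A) / det(I−A) ≈
  [   1.1806     0.2778     0.4306]
  [   0.1157     1.2037     0.1991]
  [   0.3935     0.0926     1.4769]
x = (I − A)⁻¹ d = adj(I−A)·d / det(I−A), with det(I−A) = 0.5400:
  x_M = (0.6375·120 + 0.1500·90 + 0.2325·180) / 0.5400 = 131.85 / 0.5400 ≈ 244.17
  x_D = (0.0625·120 + 0.6500·90 + 0.1075·180) / 0.5400 = 85.35 / 0.5400 ≈ 158.06
  x_T = (0.2125·120 + 0.0500·90 + 0.7975·180) / 0.5400 = 173.55 / 0.5400 ≈ 321.39

x_M = 244.17, x_D = 158.06, x_T = 321.39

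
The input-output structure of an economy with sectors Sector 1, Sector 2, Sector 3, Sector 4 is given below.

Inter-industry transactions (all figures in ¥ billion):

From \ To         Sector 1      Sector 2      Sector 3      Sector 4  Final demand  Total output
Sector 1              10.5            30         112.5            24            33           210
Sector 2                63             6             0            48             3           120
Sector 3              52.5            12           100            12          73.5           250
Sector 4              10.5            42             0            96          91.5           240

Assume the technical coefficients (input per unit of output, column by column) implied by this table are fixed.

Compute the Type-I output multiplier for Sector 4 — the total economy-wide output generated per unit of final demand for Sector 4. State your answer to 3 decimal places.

m_4 = 3.960

Technical coefficients a_ij = z_ij / X_j:
  a_11 = 10.5/210 = 0.05, a_21 = 63/210 = 0.30, a_31 = 52.5/210 = 0.25, a_41 = 10.5/210 = 0.05
  a_12 = 30/120 = 0.25, a_22 = 6/120 = 0.05, a_32 = 12/120 = 0.10, a_42 = 42/120 = 0.35
  a_13 = 112.5/250 = 0.45, a_23 = 0/250 = 0.00, a_33 = 100/250 = 0.40, a_43 = 0/250 = 0.00
  a_14 = 24/240 = 0.10, a_24 = 48/240 = 0.20, a_34 = 12/240 = 0.05, a_44 = 96/240 = 0.40
I − A =
  [   0.95    -0.25    -0.45    -0.10]
  [  -0.30     0.95     0.00    -0.20]
  [  -0.25    -0.10     0.60    -0.05]
  [  -0.05    -0.35     0.00     0.60]
Compute the cofactors C_ij = (−1)^(i+j)·(3×3 minor ij) of I−A; the adjugate is their transpose:
adj(I−A) = Cᵀ =
  [ 0.300000   0.145875   0.225000   0.117375]
  [ 0.114000   0.270375   0.085500   0.116250]
  [ 0.151625   0.120000   0.412250   0.099625]
  [ 0.091500   0.169875   0.068625   0.376125]
det(I−A) = Σ_j (I−A)_1j·C_1j = (0.95)(0.300000) + (-0.25)(0.114000) + (-0.45)(0.151625) + (-0.10)(0.091500) = 0.17911875
(I − A)⁻¹ = adj(I−A) / det(I−A) ≈
  [   1.6749     0.8144     1.2561     0.6553]
  [   0.6364     1.5095     0.4773     0.6490]
  [   0.8465     0.6699     2.3015     0.5562]
  [   0.5108     0.9484     0.3831     2.0999]
The output multiplier for sector j is the column-j sum of the Leontief inverse (I − A)⁻¹ = adj(I−A) / det(I−A).
Column 4 of adj(I−A): (0.117375, 0.116250, 0.099625, 0.376125); det(I−A) = 0.17911875.
m_4 = (0.117375 + 0.116250 + 0.099625 + 0.376125) / 0.17911875 = 0.709375 / 0.17911875 ≈ 3.960.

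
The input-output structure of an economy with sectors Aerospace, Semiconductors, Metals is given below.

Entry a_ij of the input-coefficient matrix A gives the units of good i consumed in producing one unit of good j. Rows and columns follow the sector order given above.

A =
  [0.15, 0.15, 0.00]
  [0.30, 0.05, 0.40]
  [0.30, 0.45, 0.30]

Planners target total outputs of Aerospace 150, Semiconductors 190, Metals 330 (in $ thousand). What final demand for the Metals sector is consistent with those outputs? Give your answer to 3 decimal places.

I − A =
  [   0.85    -0.15     0.00]
  [  -0.30     0.95    -0.40]
  [  -0.30    -0.45     0.70]
d = (I − A) x:
  d_A = (+0.85)·150 + (-0.15)·190 + (+0.00)·330 = 99.000
  d_S = (-0.30)·150 + (+0.95)·190 + (-0.40)·330 = 3.500
  d_M = (-0.30)·150 + (-0.45)·190 + (+0.70)·330 = 100.500

d_M = 100.500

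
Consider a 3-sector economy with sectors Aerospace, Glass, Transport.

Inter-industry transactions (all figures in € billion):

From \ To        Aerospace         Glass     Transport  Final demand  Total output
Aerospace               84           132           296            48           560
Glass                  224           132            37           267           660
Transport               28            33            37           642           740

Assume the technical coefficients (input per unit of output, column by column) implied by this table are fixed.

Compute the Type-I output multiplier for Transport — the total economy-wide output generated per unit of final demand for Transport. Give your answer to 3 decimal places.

m_3 = 2.084

Technical coefficients a_ij = z_ij / X_j:
  a_11 = 84/560 = 0.15, a_21 = 224/560 = 0.40, a_31 = 28/560 = 0.05
  a_12 = 132/660 = 0.20, a_22 = 132/660 = 0.20, a_32 = 33/660 = 0.05
  a_13 = 296/740 = 0.40, a_23 = 37/740 = 0.05, a_33 = 37/740 = 0.05
I − A =
  [   0.85    -0.20    -0.40]
  [  -0.40     0.80    -0.05]
  [  -0.05    -0.05     0.95]
Cofactors of I−A, C_ij = (−1)^(i+j)·(minor ij) (rows/columns in the sector order above):
  C_11 = (0.80)(0.95) − (-0.05)(-0.05) = 0.7575
  C_12 = −[(-0.40)(0.95) − (-0.05)(-0.05)] = 0.3825
  C_13 = (-0.40)(-0.05) − (0.80)(-0.05) = 0.0600
  C_21 = −[(-0.20)(0.95) − (-0.40)(-0.05)] = 0.2100
  C_22 = (0.85)(0.95) − (-0.40)(-0.05) = 0.7875
  C_23 = −[(0.85)(-0.05) − (-0.20)(-0.05)] = 0.0525
  C_31 = (-0.20)(-0.05) − (-0.40)(0.80) = 0.3300
  C_32 = −[(0.85)(-0.05) − (-0.40)(-0.40)] = 0.2025
  C_33 = (0.85)(0.80) − (-0.20)(-0.40) = 0.6000
det(I−A) = Σ_j (I−A)_1j·C_1j = (0.85)(0.7575) + (-0.20)(0.3825) + (-0.40)(0.0600) = 0.543375
adj(I−A) = Cᵀ =
  [ 0.7575   0.2100   0.3300]
  [ 0.3825   0.7875   0.2025]
  [ 0.0600   0.0525   0.6000]
(I − A)⁻¹ = adj(I−A) / det(I−A) ≈
  [   1.3941     0.3865     0.6073]
  [   0.7039     1.4493     0.3727]
  [   0.1104     0.0966     1.1042]
The output multiplier for sector j is the column-j sum of the Leontief inverse (I − A)⁻¹ = adj(I−A) / det(I−A).
Column 3 of adj(I−A): (0.3300, 0.2025, 0.6000); det(I−A) = 0.543375.
m_3 = (0.3300 + 0.2025 + 0.6000) / 0.543375 = 1.1325 / 0.543375 ≈ 2.084.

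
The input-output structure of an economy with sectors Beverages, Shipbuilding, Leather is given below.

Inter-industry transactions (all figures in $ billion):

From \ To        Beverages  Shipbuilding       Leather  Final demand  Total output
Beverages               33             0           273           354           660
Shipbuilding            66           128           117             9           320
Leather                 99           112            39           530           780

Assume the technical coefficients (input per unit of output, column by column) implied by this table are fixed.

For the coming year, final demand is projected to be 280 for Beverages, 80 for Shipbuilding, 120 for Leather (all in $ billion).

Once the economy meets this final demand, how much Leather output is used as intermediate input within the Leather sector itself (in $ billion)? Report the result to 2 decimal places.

Technical coefficients a_ij = z_ij / X_j:
  a_BB = 33/660 = 0.05, a_SB = 66/660 = 0.10, a_LB = 99/660 = 0.15
  a_BS = 0/320 = 0.00, a_SS = 128/320 = 0.40, a_LS = 112/320 = 0.35
  a_BL = 273/780 = 0.35, a_SL = 117/780 = 0.15, a_LL = 39/780 = 0.05
I − A =
  [   0.95     0.00    -0.35]
  [  -0.10     0.60    -0.15]
  [  -0.15    -0.35     0.95]
Cofactors of I−A, C_ij = (−1)^(i+j)·(minor ij) (rows/columns in the sector order above):
  C_11 = (0.60)(0.95) − (-0.15)(-0.35) = 0.5175
  C_12 = −[(-0.10)(0.95) − (-0.15)(-0.15)] = 0.1175
  C_13 = (-0.10)(-0.35) − (0.60)(-0.15) = 0.1250
  C_21 = −[(0.00)(0.95) − (-0.35)(-0.35)] = 0.1225
  C_22 = (0.95)(0.95) − (-0.35)(-0.15) = 0.8500
  C_23 = −[(0.95)(-0.35) − (0.00)(-0.15)] = 0.3325
  C_31 = (0.00)(-0.15) − (-0.35)(0.60) = 0.2100
  C_32 = −[(0.95)(-0.15) − (-0.35)(-0.10)] = 0.1775
  C_33 = (0.95)(0.60) − (0.00)(-0.10) = 0.5700
det(I−A) = Σ_j (I−A)_1j·C_1j = (0.95)(0.5175) + (0.00)(0.1175) + (-0.35)(0.1250) = 0.447875
adj(I−A) = Cᵀ =
  [ 0.5175   0.1225   0.2100]
  [ 0.1175   0.8500   0.1775]
  [ 0.1250   0.3325   0.5700]
(I − A)⁻¹ = adj(I−A) / det(I−A) ≈
  [   1.1555     0.2735     0.4689]
  [   0.2623     1.8979     0.3963]
  [   0.2791     0.7424     1.2727]
First solve x = (I − A)⁻¹ d = adj(I−A)·d / det(I−A); in particular x_L = (0.1250·280 + 0.3325·80 + 0.5700·120) / 0.447875 = 130.00 / 0.447875 ≈ 290.2596.
Intermediate flow from L to L: z_LL = a_LL · x_L = 0.05 × 130.00 / 0.447875 = 6.50 / 0.447875 ≈ 14.51.

z_LL = 14.51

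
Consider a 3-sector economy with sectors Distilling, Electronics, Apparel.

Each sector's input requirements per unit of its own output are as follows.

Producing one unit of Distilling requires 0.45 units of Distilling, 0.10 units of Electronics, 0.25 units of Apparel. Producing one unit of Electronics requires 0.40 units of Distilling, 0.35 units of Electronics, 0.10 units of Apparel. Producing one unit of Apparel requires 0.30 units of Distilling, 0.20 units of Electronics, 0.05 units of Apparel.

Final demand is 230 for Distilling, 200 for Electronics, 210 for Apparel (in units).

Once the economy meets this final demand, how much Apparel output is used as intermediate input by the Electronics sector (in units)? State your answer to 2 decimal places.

I − A =
  [   0.55    -0.40    -0.30]
  [  -0.10     0.65    -0.20]
  [  -0.25    -0.10     0.95]
Cofactors of I−A, C_ij = (−1)^(i+j)·(minor ij) (rows/columns in the sector order above):
  C_11 = (0.65)(0.95) − (-0.20)(-0.10) = 0.5975
  C_12 = −[(-0.10)(0.95) − (-0.20)(-0.25)] = 0.1450
  C_13 = (-0.10)(-0.10) − (0.65)(-0.25) = 0.1725
  C_21 = −[(-0.40)(0.95) − (-0.30)(-0.10)] = 0.4100
  C_22 = (0.55)(0.95) − (-0.30)(-0.25) = 0.4475
  C_23 = −[(0.55)(-0.10) − (-0.40)(-0.25)] = 0.1550
  C_31 = (-0.40)(-0.20) − (-0.30)(0.65) = 0.2750
  C_32 = −[(0.55)(-0.20) − (-0.30)(-0.10)] = 0.1400
  C_33 = (0.55)(0.65) − (-0.40)(-0.10) = 0.3175
det(I−A) = Σ_j (I−A)_1j·C_1j = (0.55)(0.5975) + (-0.40)(0.1450) + (-0.30)(0.1725) = 0.218875
adj(I−A) = Cᵀ =
  [ 0.5975   0.4100   0.2750]
  [ 0.1450   0.4475   0.1400]
  [ 0.1725   0.1550   0.3175]
(I − A)⁻¹ = adj(I−A) / det(I−A) ≈
  [   2.7299     1.8732     1.2564]
  [   0.6625     2.0445     0.6396]
  [   0.7881     0.7082     1.4506]
First solve x = (I − A)⁻¹ d = adj(I−A)·d / det(I−A); in particular x_2 = (0.1450·230 + 0.4475·200 + 0.1400·210) / 0.218875 = 152.25 / 0.218875 ≈ 695.6025.
Intermediate flow from 3 to 2: z_32 = a_32 · x_2 = 0.10 × 152.25 / 0.218875 = 15.225 / 0.218875 ≈ 69.56.

z_32 = 69.56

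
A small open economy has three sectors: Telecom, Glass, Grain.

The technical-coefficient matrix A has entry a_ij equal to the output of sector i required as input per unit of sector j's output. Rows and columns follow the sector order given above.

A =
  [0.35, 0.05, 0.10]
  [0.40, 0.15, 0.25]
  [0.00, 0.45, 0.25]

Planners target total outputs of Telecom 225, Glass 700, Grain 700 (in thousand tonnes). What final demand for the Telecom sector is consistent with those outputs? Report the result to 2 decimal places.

I − A =
  [   0.65    -0.05    -0.10]
  [  -0.40     0.85    -0.25]
  [   0.00    -0.45     0.75]
d = (I − A) x:
  d_1 = (+0.65)·225 + (-0.05)·700 + (-0.10)·700 = 41.25
  d_2 = (-0.40)·225 + (+0.85)·700 + (-0.25)·700 = 330.00
  d_3 = (+0.00)·225 + (-0.45)·700 + (+0.75)·700 = 210.00

d_1 = 41.25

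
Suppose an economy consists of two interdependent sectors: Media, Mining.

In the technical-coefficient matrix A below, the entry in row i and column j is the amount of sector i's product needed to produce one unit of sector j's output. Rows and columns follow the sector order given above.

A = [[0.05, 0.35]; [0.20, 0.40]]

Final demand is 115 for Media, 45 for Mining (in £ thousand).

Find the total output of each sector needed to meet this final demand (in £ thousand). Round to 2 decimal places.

I − A =
  [   0.95    -0.35]
  [  -0.20     0.60]
det(I−A) = (0.95)(0.60) − (-0.35)(-0.20) = 0.5000
adj(I−A) = [[0.60, 0.35], [0.20, 0.95]]
(I − A)⁻¹ = adj(I−A) / det(I−A) ≈
  [   1.2000     0.7000]
  [   0.4000     1.9000]
x = (I − A)⁻¹ d = adj(I−A)·d / det(I−A), with det(I−A) = 0.5000:
  x_1 = (0.60·115 + 0.35·45) / 0.5000 = 84.75 / 0.5000 = 169.50
  x_2 = (0.20·115 + 0.95·45) / 0.5000 = 65.75 / 0.5000 = 131.50

x_1 = 169.50, x_2 = 131.50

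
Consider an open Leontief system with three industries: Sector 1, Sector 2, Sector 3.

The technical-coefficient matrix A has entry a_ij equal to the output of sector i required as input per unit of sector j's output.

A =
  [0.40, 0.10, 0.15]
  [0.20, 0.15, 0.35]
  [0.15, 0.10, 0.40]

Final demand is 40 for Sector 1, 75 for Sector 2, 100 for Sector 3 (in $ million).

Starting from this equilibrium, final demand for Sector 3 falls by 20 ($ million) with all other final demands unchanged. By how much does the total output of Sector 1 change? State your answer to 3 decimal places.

I − A =
  [   0.60    -0.10    -0.15]
  [  -0.20     0.85    -0.35]
  [  -0.15    -0.10     0.60]
Cofactors of I−A, C_ij = (−1)^(i+j)·(minor ij) (rows/columns in the sector order above):
  C_11 = (0.85)(0.60) − (-0.35)(-0.10) = 0.4750
  C_12 = −[(-0.20)(0.60) − (-0.35)(-0.15)] = 0.1725
  C_13 = (-0.20)(-0.10) − (0.85)(-0.15) = 0.1475
  C_21 = −[(-0.10)(0.60) − (-0.15)(-0.10)] = 0.0750
  C_22 = (0.60)(0.60) − (-0.15)(-0.15) = 0.3375
  C_23 = −[(0.60)(-0.10) − (-0.10)(-0.15)] = 0.0750
  C_31 = (-0.10)(-0.35) − (-0.15)(0.85) = 0.1625
  C_32 = −[(0.60)(-0.35) − (-0.15)(-0.20)] = 0.2400
  C_33 = (0.60)(0.85) − (-0.10)(-0.20) = 0.4900
det(I−A) = Σ_j (I−A)_1j·C_1j = (0.60)(0.4750) + (-0.10)(0.1725) + (-0.15)(0.1475) = 0.245625
adj(I−A) = Cᵀ =
  [ 0.4750   0.0750   0.1625]
  [ 0.1725   0.3375   0.2400]
  [ 0.1475   0.0750   0.4900]
(I − A)⁻¹ = adj(I−A) / det(I−A) ≈
  [   1.9338     0.3053     0.6616]
  [   0.7023     1.3740     0.9771]
  [   0.6005     0.3053     1.9949]
Δx = (I − A)⁻¹ Δd with Δd having -20 in the Sector 3 component and 0 elsewhere.
So Δx_1 = L_13 · (-20), where L_13 = adj(I−A)_13 / det(I−A) = 0.1625 / 0.245625.
Δx_1 = 0.1625 × (-20) / 0.245625 = -3.25 / 0.245625 ≈ -13.232.

Δx_1 = -13.232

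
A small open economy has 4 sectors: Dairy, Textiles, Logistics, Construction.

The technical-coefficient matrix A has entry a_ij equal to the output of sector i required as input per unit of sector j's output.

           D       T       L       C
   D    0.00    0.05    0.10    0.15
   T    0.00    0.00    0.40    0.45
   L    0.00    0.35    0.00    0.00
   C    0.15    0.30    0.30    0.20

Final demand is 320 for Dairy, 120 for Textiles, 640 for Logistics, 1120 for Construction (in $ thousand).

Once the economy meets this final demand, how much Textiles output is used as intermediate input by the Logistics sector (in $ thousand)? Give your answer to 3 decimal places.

z_TL = 520.661

I − A =
  [   1.00    -0.05    -0.10    -0.15]
  [   0.00     1.00    -0.40    -0.45]
  [   0.00    -0.35     1.00     0.00]
  [  -0.15    -0.30    -0.30     0.80]
Compute the cofactors C_ij = (−1)^(i+j)·(3×3 minor ij) of I−A; the adjugate is their transpose:
adj(I−A) = Cᵀ =
  [ 0.505750   0.128750   0.152250   0.167250]
  [ 0.067500   0.777500   0.452750   0.450000]
  [ 0.023625   0.272125   0.639125   0.157500]
  [ 0.129000   0.417750   0.438000   0.860000]
det(I−A) = Σ_j (I−A)_1j·C_1j = (1.00)(0.505750) + (-0.05)(0.067500) + (-0.10)(0.023625) + (-0.15)(0.129000) = 0.4806625
(I − A)⁻¹ = adj(I−A) / det(I−A) ≈
  [   1.0522     0.2679     0.3168     0.3480]
  [   0.1404     1.6176     0.9419     0.9362]
  [   0.0492     0.5661     1.3297     0.3277]
  [   0.2684     0.8691     0.9112     1.7892]
First solve x = (I − A)⁻¹ d = adj(I−A)·d / det(I−A); in particular x_L = (0.023625·320 + 0.272125·120 + 0.639125·640 + 0.157500·1120) / 0.4806625 = 625.655 / 0.4806625 ≈ 1301.65137.
Intermediate flow from T to L: z_TL = a_TL · x_L = 0.40 × 625.655 / 0.4806625 = 250.262 / 0.4806625 ≈ 520.661.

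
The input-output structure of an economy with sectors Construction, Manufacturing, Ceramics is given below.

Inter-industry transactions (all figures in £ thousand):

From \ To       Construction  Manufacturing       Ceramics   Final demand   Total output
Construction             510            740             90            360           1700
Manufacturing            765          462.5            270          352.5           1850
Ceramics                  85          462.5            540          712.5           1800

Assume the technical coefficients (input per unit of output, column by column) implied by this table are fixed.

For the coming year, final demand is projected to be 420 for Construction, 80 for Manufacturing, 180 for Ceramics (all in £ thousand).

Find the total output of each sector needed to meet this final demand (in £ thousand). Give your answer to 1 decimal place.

Technical coefficients a_ij = z_ij / X_j:
  a_11 = 510/1700 = 0.30, a_21 = 765/1700 = 0.45, a_31 = 85/1700 = 0.05
  a_12 = 740/1850 = 0.40, a_22 = 462.5/1850 = 0.25, a_32 = 462.5/1850 = 0.25
  a_13 = 90/1800 = 0.05, a_23 = 270/1800 = 0.15, a_33 = 540/1800 = 0.30
I − A =
  [   0.70    -0.40    -0.05]
  [  -0.45     0.75    -0.15]
  [  -0.05    -0.25     0.70]
Cofactors of I−A, C_ij = (−1)^(i+j)·(minor ij) (rows/columns in the sector order above):
  C_11 = (0.75)(0.70) − (-0.15)(-0.25) = 0.4875
  C_12 = −[(-0.45)(0.70) − (-0.15)(-0.05)] = 0.3225
  C_13 = (-0.45)(-0.25) − (0.75)(-0.05) = 0.1500
  C_21 = −[(-0.40)(0.70) − (-0.05)(-0.25)] = 0.2925
  C_22 = (0.70)(0.70) − (-0.05)(-0.05) = 0.4875
  C_23 = −[(0.70)(-0.25) − (-0.40)(-0.05)] = 0.1950
  C_31 = (-0.40)(-0.15) − (-0.05)(0.75) = 0.0975
  C_32 = −[(0.70)(-0.15) − (-0.05)(-0.45)] = 0.1275
  C_33 = (0.70)(0.75) − (-0.40)(-0.45) = 0.3450
det(I−A) = Σ_j (I−A)_1j·C_1j = (0.70)(0.4875) + (-0.40)(0.3225) + (-0.05)(0.1500) = 0.20475
adj(I−A) = Cᵀ =
  [ 0.4875   0.2925   0.0975]
  [ 0.3225   0.4875   0.1275]
  [ 0.1500   0.1950   0.3450]
(I − A)⁻¹ = adj(I−A) / det(I−A) ≈
  [   2.3810     1.4286     0.4762]
  [   1.5751     2.3810     0.6227]
  [   0.7326     0.9524     1.6850]
x = (I − A)⁻¹ d = adj(I−A)·d / det(I−A), with det(I−A) = 0.20475:
  x_1 = (0.4875·420 + 0.2925·80 + 0.0975·180) / 0.20475 = 245.70 / 0.20475 = 1200.0
  x_2 = (0.3225·420 + 0.4875·80 + 0.1275·180) / 0.20475 = 197.40 / 0.20475 ≈ 964.1
  x_3 = (0.1500·420 + 0.1950·80 + 0.3450·180) / 0.20475 = 140.70 / 0.20475 ≈ 687.2

x_1 = 1200.0, x_2 = 964.1, x_3 = 687.2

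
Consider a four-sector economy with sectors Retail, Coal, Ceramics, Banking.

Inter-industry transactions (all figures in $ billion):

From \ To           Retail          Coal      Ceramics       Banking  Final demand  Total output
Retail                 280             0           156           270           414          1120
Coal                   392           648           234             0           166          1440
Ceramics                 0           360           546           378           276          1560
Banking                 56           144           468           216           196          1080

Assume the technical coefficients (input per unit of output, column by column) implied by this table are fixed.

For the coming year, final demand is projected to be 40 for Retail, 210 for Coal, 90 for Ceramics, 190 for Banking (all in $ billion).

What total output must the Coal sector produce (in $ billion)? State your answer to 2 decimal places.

Technical coefficients a_ij = z_ij / X_j:
  a_11 = 280/1120 = 0.25, a_21 = 392/1120 = 0.35, a_31 = 0/1120 = 0.00, a_41 = 56/1120 = 0.05
  a_12 = 0/1440 = 0.00, a_22 = 648/1440 = 0.45, a_32 = 360/1440 = 0.25, a_42 = 144/1440 = 0.10
  a_13 = 156/1560 = 0.10, a_23 = 234/1560 = 0.15, a_33 = 546/1560 = 0.35, a_43 = 468/1560 = 0.30
  a_14 = 270/1080 = 0.25, a_24 = 0/1080 = 0.00, a_34 = 378/1080 = 0.35, a_44 = 216/1080 = 0.20
I − A =
  [   0.75     0.00    -0.10    -0.25]
  [  -0.35     0.55    -0.15     0.00]
  [   0.00    -0.25     0.65    -0.35]
  [  -0.05    -0.10    -0.30     0.80]
Compute the cofactors C_ij = (−1)^(i+j)·(3×3 minor ij) of I−A; the adjugate is their transpose:
adj(I−A) = Cᵀ =
  [ 0.193000   0.058500   0.089000   0.099250]
  [ 0.147875   0.301375   0.142375   0.108500]
  [ 0.091875   0.173125   0.314375   0.166250]
  [ 0.065000   0.106250   0.141250   0.231250]
det(I−A) = Σ_j (I−A)_1j·C_1j = (0.75)(0.193000) + (0.00)(0.147875) + (-0.10)(0.091875) + (-0.25)(0.065000) = 0.1193125
(I − A)⁻¹ = adj(I−A) / det(I−A) ≈
  [   1.6176     0.4903     0.7459     0.8318]
  [   1.2394     2.5259     1.1933     0.9094]
  [   0.7700     1.4510     2.6349     1.3934]
  [   0.5448     0.8905     1.1839     1.9382]
x = (I − A)⁻¹ d = adj(I−A)·d / det(I−A), with det(I−A) = 0.1193125:
  x_1 = (0.193000·40 + 0.058500·210 + 0.089000·90 + 0.099250·190) / 0.1193125 = 46.8725 / 0.1193125 ≈ 392.85
  x_2 = (0.147875·40 + 0.301375·210 + 0.142375·90 + 0.108500·190) / 0.1193125 = 102.6325 / 0.1193125 ≈ 860.20
  x_3 = (0.091875·40 + 0.173125·210 + 0.314375·90 + 0.166250·190) / 0.1193125 = 99.9125 / 0.1193125 ≈ 837.40
  x_4 = (0.065000·40 + 0.106250·210 + 0.141250·90 + 0.231250·190) / 0.1193125 = 81.5625 / 0.1193125 ≈ 683.60

x_2 = 860.20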